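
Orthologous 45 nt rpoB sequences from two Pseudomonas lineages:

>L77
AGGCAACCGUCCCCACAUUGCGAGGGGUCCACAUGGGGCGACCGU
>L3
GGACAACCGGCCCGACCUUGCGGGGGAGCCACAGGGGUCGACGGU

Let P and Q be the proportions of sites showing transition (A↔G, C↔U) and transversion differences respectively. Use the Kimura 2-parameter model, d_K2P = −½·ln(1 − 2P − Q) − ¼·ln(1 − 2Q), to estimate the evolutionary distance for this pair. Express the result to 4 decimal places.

Mismatches occur at site 1 (A↔G, transition), site 3 (G↔A, transition), site 10 (U↔G, transversion), site 14 (C↔G, transversion), site 17 (A↔C, transversion), site 23 (A↔G, transition), site 27 (G↔A, transition), site 28 (U↔G, transversion), site 34 (U↔G, transversion), site 38 (G↔U, transversion), site 43 (C↔G, transversion).
Of the 11 differences, 4 transitions and 7 transversions over 45 sites: P = 4/45 = 0.088889, Q = 7/45 = 0.155556.
d = −0.5·ln(0.666666) − 0.25·ln(0.688888) = −0.5·(-0.405466) − 0.25·(-0.372677) = 0.2959.

0.2959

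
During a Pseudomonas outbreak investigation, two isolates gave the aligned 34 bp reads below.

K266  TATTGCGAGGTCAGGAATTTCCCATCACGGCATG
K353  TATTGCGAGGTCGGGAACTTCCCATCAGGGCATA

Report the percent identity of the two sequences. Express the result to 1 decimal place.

88.2%

Differing sites — 13:A/G; 18:T/C; 28:C/G; 34:G/A.
30 of the 34 sites match, so the percent identity is 30/34 × 100 = 88.2%.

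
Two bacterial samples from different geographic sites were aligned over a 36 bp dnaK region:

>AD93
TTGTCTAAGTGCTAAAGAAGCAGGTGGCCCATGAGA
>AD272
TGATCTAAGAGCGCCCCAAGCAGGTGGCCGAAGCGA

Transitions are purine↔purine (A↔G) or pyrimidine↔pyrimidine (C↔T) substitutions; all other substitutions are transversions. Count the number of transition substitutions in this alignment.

Differing sites — 2:T/G (Tv); 3:G/A (Ti); 10:T/A (Tv); 13:T/G (Tv); 14:A/C (Tv); 15:A/C (Tv); 16:A/C (Tv); 17:G/C (Tv); 30:C/G (Tv); 32:T/A (Tv); 34:A/C (Tv).
Of the 11 differences, 1 transition and 10 transversions, so the answer is 1.

1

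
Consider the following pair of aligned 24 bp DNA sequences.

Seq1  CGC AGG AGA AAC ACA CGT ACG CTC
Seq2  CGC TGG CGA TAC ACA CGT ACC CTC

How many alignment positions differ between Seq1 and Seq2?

Mismatches occur at site 4 (A→T), site 7 (A→C), site 10 (A→T), site 21 (G→C).
That gives 4 mismatches out of 24 aligned sites, so the Hamming distance is 4.

4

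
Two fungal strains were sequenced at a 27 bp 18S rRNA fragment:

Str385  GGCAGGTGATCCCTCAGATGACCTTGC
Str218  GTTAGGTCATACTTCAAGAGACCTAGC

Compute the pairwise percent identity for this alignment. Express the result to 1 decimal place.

Mismatches occur at site 2 (G/T), site 3 (C/T), site 8 (G/C), site 11 (C/A), site 13 (C/T), site 17 (G/A), site 18 (A/G), site 19 (T/A), site 25 (T/A).
18 of the 27 sites match, so the percent identity is 18/27 × 100 = 66.7%.

66.7%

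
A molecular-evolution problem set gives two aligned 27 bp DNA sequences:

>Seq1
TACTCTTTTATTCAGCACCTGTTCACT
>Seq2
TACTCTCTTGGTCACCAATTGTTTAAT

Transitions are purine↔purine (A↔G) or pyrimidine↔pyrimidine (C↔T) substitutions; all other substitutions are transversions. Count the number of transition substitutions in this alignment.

4

Mismatches occur at site 7 (T/C, transition), site 10 (A/G, transition), site 11 (T/G, transversion), site 15 (G/C, transversion), site 18 (C/A, transversion), site 19 (C/T, transition), site 24 (C/T, transition), site 26 (C/A, transversion).
Of the 8 differences, 4 transitions and 4 transversions, so the answer is 4.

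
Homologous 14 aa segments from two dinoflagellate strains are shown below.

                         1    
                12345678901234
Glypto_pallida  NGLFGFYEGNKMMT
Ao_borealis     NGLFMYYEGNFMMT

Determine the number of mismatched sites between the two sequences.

3

The sequences differ at positions 5 (G/M), 6 (F/Y), 11 (K/F).
That gives 3 mismatches out of 14 aligned sites, so the Hamming distance is 3.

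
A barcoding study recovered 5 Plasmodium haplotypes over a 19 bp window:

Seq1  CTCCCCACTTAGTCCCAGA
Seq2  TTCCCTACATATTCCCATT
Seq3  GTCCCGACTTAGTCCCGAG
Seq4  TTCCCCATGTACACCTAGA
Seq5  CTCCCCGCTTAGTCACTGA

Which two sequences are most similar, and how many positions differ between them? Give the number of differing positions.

Pairwise Hamming distances:
  Seq1 vs Seq2: 6
  Seq1 vs Seq3: 5
  Seq1 vs Seq4: 6
  Seq1 vs Seq5: 3
  Seq2 vs Seq3: 7
  Seq2 vs Seq4: 8
  Seq2 vs Seq5: 9
  Seq3 vs Seq4: 10
  Seq3 vs Seq5: 7
  Seq4 vs Seq5: 9
The smallest is 3, between Seq1 and Seq5.

3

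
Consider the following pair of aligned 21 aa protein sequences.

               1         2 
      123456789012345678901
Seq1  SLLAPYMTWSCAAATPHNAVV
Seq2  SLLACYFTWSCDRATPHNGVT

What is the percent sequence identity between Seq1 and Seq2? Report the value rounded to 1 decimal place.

71.4%

The sequences differ at positions 5 (P/C), 7 (M/F), 12 (A/D), 13 (A/R), 19 (A/G), 21 (V/T).
15 of the 21 sites match, so the percent identity is 15/21 × 100 = 71.4%.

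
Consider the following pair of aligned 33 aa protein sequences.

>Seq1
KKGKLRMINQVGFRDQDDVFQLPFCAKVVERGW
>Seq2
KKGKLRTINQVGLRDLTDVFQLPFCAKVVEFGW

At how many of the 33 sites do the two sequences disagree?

Differing sites — 7:M/T; 13:F/L; 16:Q/L; 17:D/T; 31:R/F.
That gives 5 mismatches out of 33 aligned sites, so the Hamming distance is 5.

5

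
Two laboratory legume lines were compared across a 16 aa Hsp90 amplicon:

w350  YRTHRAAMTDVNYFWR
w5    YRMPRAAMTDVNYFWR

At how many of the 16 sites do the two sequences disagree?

Mismatches occur at site 3 (T/M), site 4 (H/P).
That gives 2 mismatches out of 16 aligned sites, so the Hamming distance is 2.

2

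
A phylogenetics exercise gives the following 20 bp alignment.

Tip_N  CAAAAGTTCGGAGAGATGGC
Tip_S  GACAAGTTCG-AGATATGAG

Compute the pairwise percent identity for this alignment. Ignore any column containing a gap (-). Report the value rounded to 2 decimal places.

Excluding the 1 gap column leaves 19 comparable sites.
The sequences differ at positions 1 (C/G), 3 (A/C), 15 (G/T), 19 (G/A), 20 (C/G).
14 of the 19 comparable sites match, so the percent identity is 14/19 × 100 = 73.68%.

73.68%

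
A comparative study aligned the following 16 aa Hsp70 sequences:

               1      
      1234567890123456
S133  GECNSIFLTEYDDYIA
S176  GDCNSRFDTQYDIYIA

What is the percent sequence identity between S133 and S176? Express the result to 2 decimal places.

68.75%

The sequences differ at positions 2 (E/D), 6 (I/R), 8 (L/D), 10 (E/Q), 13 (D/I).
11 of the 16 sites match, so the percent identity is 11/16 × 100 = 68.75%.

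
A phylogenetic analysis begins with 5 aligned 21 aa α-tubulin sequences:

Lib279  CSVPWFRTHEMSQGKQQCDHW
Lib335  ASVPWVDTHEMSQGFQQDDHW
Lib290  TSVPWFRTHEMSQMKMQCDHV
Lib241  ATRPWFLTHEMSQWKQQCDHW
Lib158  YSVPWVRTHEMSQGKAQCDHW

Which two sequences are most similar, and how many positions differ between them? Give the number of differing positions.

3

Pairwise Hamming distances:
  Lib279 vs Lib335: 5
  Lib279 vs Lib290: 4
  Lib279 vs Lib241: 5
  Lib279 vs Lib158: 3
  Lib335 vs Lib290: 8
  Lib335 vs Lib241: 7
  Lib335 vs Lib158: 5
  Lib290 vs Lib241: 7
  Lib290 vs Lib158: 5
  Lib241 vs Lib158: 7
The smallest is 3, between Lib279 and Lib158.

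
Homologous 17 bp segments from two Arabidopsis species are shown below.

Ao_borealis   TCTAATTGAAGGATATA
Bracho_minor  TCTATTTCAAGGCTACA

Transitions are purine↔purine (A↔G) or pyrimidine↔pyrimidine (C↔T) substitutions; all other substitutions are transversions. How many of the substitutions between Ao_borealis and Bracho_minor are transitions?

1

Mismatches occur at site 5 (A↔T, transversion), site 8 (G↔C, transversion), site 13 (A↔C, transversion), site 16 (T↔C, transition).
Of the 4 differences, 1 transition and 3 transversions, so the answer is 1.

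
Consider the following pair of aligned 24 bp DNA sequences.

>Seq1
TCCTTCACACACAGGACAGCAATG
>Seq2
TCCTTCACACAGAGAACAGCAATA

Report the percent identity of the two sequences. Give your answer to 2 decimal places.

87.50%

Differing sites — 12:C/G; 15:G/A; 24:G/A.
21 of the 24 sites match, so the percent identity is 21/24 × 100 = 87.50%.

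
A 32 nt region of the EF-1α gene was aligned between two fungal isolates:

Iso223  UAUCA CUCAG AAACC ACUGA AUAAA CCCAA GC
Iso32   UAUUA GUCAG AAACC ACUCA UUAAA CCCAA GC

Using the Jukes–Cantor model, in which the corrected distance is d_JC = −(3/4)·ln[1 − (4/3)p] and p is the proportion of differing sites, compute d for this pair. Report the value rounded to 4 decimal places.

0.1367

Mismatches occur at site 4 (C↔U), site 6 (C↔G), site 19 (G↔C), site 21 (A↔U).
p = 4/32 = 0.125000.
d = −0.75 · ln(1 − (4/3)·0.125000) = −0.75 · ln(0.833333) = −0.75 · (-0.182322) = 0.1367.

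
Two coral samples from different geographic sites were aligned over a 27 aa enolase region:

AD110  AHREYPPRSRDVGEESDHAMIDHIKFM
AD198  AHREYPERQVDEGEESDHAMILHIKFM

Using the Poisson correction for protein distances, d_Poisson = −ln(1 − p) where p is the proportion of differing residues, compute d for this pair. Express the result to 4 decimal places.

0.2048

Differing sites — 7:P/E; 9:S/Q; 10:R/V; 12:V/E; 22:D/L.
p = 5/27 = 0.185185.
d = −ln(1 − 0.185185) = −ln(0.814815) = 0.2048.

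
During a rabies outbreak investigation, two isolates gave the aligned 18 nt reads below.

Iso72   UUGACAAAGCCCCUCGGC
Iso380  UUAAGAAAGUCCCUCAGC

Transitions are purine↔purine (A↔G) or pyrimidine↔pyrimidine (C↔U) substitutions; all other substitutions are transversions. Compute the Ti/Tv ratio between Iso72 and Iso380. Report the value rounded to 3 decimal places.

3.000

Mismatches occur at site 3 (G→A, transition), site 5 (C→G, transversion), site 10 (C→U, transition), site 16 (G→A, transition).
Of the 4 differences, 3 transitions and 1 transversion, so Ti/Tv = 3/1 = 3.000.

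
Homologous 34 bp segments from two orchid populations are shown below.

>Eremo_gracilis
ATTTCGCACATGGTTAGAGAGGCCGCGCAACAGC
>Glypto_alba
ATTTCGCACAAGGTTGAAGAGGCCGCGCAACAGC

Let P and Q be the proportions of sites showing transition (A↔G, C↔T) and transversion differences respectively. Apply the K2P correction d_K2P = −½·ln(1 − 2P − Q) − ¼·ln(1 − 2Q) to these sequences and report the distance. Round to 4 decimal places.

0.0947

Differing sites — 11:T/A (Tv); 16:A/G (Ti); 17:G/A (Ti).
Of the 3 differences, 2 transitions and 1 transversion over 34 sites: P = 2/34 = 0.058824, Q = 1/34 = 0.029412.
d = −0.5·ln(0.852940) − 0.25·ln(0.941176) = −0.5·(-0.159066) − 0.25·(-0.060625) = 0.0947.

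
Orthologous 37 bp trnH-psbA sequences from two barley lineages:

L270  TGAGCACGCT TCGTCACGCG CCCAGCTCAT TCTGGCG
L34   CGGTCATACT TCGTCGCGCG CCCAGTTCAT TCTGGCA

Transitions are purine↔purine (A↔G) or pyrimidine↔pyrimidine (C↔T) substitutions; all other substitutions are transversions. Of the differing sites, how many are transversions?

1

Differing sites — 1:T/C (Ti); 3:A/G (Ti); 4:G/T (Tv); 7:C/T (Ti); 8:G/A (Ti); 16:A/G (Ti); 26:C/T (Ti); 37:G/A (Ti).
Of the 8 differences, 7 transitions and 1 transversion, so the answer is 1.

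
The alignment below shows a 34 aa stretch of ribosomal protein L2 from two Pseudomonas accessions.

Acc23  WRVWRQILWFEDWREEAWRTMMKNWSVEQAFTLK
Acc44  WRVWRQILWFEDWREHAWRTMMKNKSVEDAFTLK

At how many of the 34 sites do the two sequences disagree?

3

Mismatches occur at site 16 (E→H), site 25 (W→K), site 29 (Q→D).
That gives 3 mismatches out of 34 aligned sites, so the Hamming distance is 3.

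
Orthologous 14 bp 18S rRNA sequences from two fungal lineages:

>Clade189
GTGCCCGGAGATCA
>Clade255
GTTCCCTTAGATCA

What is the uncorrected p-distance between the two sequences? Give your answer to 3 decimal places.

The sequences differ at positions 3 (G/T), 7 (G/T), 8 (G/T).
There are 3 differences over 14 sites, so p = 3/14 = 0.214.

0.214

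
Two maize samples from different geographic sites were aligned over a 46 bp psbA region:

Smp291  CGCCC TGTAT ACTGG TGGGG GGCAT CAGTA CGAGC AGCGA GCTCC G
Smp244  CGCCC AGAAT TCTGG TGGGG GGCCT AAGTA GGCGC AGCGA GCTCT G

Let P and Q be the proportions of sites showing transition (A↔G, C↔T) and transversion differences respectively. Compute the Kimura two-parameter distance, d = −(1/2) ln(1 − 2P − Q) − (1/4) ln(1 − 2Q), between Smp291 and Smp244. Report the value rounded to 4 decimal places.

0.1996

Differing sites — 6:T/A (Tv); 8:T/A (Tv); 11:A/T (Tv); 24:A/C (Tv); 26:C/A (Tv); 31:C/G (Tv); 33:A/C (Tv); 45:C/T (Ti).
Of the 8 differences, 1 transition and 7 transversions over 46 sites: P = 1/46 = 0.021739, Q = 7/46 = 0.152174.
d = −0.5·ln(0.804348) − 0.25·ln(0.695652) = −0.5·(-0.217723) − 0.25·(-0.362906) = 0.1996.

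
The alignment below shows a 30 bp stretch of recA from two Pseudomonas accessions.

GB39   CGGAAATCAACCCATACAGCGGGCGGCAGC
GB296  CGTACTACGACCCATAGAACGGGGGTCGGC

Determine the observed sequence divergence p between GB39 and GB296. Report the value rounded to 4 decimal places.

0.3333

Differing sites — 3:G/T; 5:A/C; 6:A/T; 7:T/A; 9:A/G; 17:C/G; 19:G/A; 24:C/G; 26:G/T; 28:A/G.
There are 10 differences over 30 sites, so p = 10/30 = 0.3333.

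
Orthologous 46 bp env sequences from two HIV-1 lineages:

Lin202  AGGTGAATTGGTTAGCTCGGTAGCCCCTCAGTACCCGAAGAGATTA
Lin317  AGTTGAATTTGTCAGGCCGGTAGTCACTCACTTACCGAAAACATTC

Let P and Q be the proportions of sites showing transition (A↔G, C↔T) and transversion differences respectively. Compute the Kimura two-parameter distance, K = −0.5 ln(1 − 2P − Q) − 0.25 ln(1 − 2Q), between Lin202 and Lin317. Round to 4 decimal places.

Mismatches occur at site 3 (G↔T, transversion), site 10 (G↔T, transversion), site 13 (T↔C, transition), site 16 (C↔G, transversion), site 17 (T↔C, transition), site 24 (C↔T, transition), site 26 (C↔A, transversion), site 31 (G↔C, transversion), site 33 (A↔T, transversion), site 34 (C↔A, transversion), site 40 (G↔A, transition), site 42 (G↔C, transversion), site 46 (A↔C, transversion).
Of the 13 differences, 4 transitions and 9 transversions over 46 sites: P = 4/46 = 0.086957, Q = 9/46 = 0.195652.
d = −0.5·ln(0.630434) − 0.25·ln(0.608696) = −0.5·(-0.461347) − 0.25·(-0.496436) = 0.3548.

0.3548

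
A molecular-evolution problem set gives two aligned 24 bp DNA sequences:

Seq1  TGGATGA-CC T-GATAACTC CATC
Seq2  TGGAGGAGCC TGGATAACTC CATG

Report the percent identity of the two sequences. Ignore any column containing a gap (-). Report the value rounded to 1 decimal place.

90.9%

Excluding the 2 gap columns leaves 22 comparable sites.
Mismatches occur at site 5 (T↔G), site 24 (C↔G).
20 of the 22 comparable sites match, so the percent identity is 20/22 × 100 = 90.9%.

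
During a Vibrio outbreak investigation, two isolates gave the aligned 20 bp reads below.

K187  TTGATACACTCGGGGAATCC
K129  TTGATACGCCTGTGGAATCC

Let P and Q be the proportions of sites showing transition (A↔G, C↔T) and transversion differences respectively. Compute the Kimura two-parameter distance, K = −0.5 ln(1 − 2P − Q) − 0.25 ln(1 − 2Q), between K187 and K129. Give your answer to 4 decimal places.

0.2417

Differing sites — 8:A/G (Ti); 10:T/C (Ti); 11:C/T (Ti); 13:G/T (Tv).
Of the 4 differences, 3 transitions and 1 transversion over 20 sites: P = 3/20 = 0.150000, Q = 1/20 = 0.050000.
d = −0.5·ln(0.650000) − 0.25·ln(0.900000) = −0.5·(-0.430783) − 0.25·(-0.105361) = 0.2417.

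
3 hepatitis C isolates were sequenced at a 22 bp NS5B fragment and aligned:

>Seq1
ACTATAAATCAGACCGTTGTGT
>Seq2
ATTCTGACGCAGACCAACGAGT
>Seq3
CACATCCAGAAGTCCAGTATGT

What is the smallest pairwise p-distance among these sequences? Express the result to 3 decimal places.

Pairwise Hamming distances:
  Seq1 vs Seq2: 9
  Seq1 vs Seq3: 11
  Seq2 vs Seq3: 13
The smallest is 9 mismatches, between Seq1 and Seq2; p = 9/22 = 0.409.

0.409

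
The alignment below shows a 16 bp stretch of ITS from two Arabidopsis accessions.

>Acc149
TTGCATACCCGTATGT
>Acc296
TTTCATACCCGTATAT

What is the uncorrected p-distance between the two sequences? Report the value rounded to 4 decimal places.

0.1250

Differing sites — 3:G/T; 15:G/A.
There are 2 differences over 16 sites, so p = 2/16 = 0.1250.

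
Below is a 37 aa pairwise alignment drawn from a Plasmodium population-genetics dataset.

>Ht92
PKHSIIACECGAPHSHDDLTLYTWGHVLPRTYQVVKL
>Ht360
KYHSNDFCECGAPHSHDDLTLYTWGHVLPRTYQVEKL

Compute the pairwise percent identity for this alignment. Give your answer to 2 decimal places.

83.78%

Differing sites — 1:P/K; 2:K/Y; 5:I/N; 6:I/D; 7:A/F; 35:V/E.
31 of the 37 sites match, so the percent identity is 31/37 × 100 = 83.78%.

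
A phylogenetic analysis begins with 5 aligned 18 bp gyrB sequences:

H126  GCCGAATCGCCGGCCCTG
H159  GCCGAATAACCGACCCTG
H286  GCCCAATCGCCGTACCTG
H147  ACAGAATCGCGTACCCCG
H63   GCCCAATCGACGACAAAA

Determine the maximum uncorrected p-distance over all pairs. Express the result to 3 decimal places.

Pairwise Hamming distances:
  H126 vs H159: 3
  H126 vs H286: 3
  H126 vs H147: 6
  H126 vs H63: 7
  H159 vs H286: 5
  H159 vs H147: 7
  H159 vs H63: 8
  H286 vs H147: 8
  H286 vs H63: 7
  H147 vs H63: 10
The largest is 10 mismatches, between H147 and H63; p = 10/18 = 0.556.

0.556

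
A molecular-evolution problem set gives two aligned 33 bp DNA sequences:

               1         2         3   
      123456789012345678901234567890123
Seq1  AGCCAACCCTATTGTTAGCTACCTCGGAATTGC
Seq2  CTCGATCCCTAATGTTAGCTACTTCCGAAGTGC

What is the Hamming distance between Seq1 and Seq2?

8

Mismatches occur at site 1 (A/C), site 2 (G/T), site 4 (C/G), site 6 (A/T), site 12 (T/A), site 23 (C/T), site 26 (G/C), site 30 (T/G).
That gives 8 mismatches out of 33 aligned sites, so the Hamming distance is 8.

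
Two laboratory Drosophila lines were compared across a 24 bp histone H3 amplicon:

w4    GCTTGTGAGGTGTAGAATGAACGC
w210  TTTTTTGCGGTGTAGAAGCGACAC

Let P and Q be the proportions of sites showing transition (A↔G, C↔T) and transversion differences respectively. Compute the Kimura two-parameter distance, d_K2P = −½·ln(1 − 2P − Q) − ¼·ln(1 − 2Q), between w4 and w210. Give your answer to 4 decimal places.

0.4413

The sequences differ at positions 1 (G/T, transversion), 2 (C/T, transition), 5 (G/T, transversion), 8 (A/C, transversion), 18 (T/G, transversion), 19 (G/C, transversion), 20 (A/G, transition), 23 (G/A, transition).
Of the 8 differences, 3 transitions and 5 transversions over 24 sites: P = 3/24 = 0.125000, Q = 5/24 = 0.208333.
d = −0.5·ln(0.541667) − 0.25·ln(0.583334) = −0.5·(-0.613104) − 0.25·(-0.538995) = 0.4413.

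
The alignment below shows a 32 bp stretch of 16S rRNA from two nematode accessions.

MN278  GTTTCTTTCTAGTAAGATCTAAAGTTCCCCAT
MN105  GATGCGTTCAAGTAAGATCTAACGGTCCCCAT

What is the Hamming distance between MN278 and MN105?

Mismatches occur at site 2 (T↔A), site 4 (T↔G), site 6 (T↔G), site 10 (T↔A), site 23 (A↔C), site 25 (T↔G).
That gives 6 mismatches out of 32 aligned sites, so the Hamming distance is 6.

6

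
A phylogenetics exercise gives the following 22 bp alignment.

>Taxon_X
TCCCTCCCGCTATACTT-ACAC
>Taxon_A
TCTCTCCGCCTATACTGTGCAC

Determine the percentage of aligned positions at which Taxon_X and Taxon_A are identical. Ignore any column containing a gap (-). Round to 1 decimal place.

76.2%

Excluding the 1 gap column leaves 21 comparable sites.
Differing sites — 3:C/T; 8:C/G; 9:G/C; 17:T/G; 19:A/G.
16 of the 21 comparable sites match, so the percent identity is 16/21 × 100 = 76.2%.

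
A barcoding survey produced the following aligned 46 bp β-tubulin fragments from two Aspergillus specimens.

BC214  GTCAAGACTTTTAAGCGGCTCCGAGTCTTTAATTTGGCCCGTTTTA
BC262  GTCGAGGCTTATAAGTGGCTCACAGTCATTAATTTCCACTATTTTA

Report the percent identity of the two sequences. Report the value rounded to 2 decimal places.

Mismatches occur at site 4 (A/G), site 7 (A/G), site 11 (T/A), site 16 (C/T), site 22 (C/A), site 23 (G/C), site 28 (T/A), site 36 (G/C), site 37 (G/C), site 38 (C/A), site 40 (C/T), site 41 (G/A).
34 of the 46 sites match, so the percent identity is 34/46 × 100 = 73.91%.

73.91%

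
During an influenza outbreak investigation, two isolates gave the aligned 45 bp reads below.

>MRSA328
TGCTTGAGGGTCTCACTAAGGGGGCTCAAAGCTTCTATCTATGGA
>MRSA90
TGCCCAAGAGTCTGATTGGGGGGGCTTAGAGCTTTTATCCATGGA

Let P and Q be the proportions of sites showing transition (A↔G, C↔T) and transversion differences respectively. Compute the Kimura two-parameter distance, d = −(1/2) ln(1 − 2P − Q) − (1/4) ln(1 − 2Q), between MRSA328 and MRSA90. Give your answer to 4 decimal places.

0.3692

Mismatches occur at site 4 (T/C, transition), site 5 (T/C, transition), site 6 (G/A, transition), site 9 (G/A, transition), site 14 (C/G, transversion), site 16 (C/T, transition), site 18 (A/G, transition), site 19 (A/G, transition), site 27 (C/T, transition), site 29 (A/G, transition), site 35 (C/T, transition), site 40 (T/C, transition).
Of the 12 differences, 11 transitions and 1 transversion over 45 sites: P = 11/45 = 0.244444, Q = 1/45 = 0.022222.
d = −0.5·ln(0.488890) − 0.25·ln(0.955556) = −0.5·(-0.715618) − 0.25·(-0.045462) = 0.3692.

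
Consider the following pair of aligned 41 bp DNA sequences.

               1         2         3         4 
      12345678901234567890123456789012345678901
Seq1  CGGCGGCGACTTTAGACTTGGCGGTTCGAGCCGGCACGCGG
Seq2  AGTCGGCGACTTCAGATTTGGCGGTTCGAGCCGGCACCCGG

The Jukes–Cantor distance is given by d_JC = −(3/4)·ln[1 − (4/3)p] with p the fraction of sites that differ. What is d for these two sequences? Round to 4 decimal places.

0.1331

Differing sites — 1:C/A; 3:G/T; 13:T/C; 17:C/T; 38:G/C.
p = 5/41 = 0.121951.
d = −0.75 · ln(1 − (4/3)·0.121951) = −0.75 · ln(0.837399) = −0.75 · (-0.177455) = 0.1331.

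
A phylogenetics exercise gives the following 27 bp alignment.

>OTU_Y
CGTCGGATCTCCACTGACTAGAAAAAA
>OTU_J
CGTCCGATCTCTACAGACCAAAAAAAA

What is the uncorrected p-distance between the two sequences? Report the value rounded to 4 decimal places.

Differing sites — 5:G/C; 12:C/T; 15:T/A; 19:T/C; 21:G/A.
There are 5 differences over 27 sites, so p = 5/27 = 0.1852.

0.1852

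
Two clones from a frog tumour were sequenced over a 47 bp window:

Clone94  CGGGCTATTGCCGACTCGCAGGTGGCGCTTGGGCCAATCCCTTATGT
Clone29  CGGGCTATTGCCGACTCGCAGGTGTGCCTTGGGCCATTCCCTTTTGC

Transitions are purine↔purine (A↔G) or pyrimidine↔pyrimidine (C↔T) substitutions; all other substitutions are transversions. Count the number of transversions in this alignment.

5

Mismatches occur at site 25 (G→T, transversion), site 26 (C→G, transversion), site 27 (G→C, transversion), site 37 (A→T, transversion), site 44 (A→T, transversion), site 47 (T→C, transition).
Of the 6 differences, 1 transition and 5 transversions, so the answer is 5.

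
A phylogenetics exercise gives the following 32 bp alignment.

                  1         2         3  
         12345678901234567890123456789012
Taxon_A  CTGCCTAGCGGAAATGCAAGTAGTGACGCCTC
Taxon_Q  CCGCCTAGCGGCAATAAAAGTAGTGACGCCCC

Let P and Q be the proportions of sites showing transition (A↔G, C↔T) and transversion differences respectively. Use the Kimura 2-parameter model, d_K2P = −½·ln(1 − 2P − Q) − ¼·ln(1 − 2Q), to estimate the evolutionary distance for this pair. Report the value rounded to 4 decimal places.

The sequences differ at positions 2 (T/C, transition), 12 (A/C, transversion), 16 (G/A, transition), 17 (C/A, transversion), 31 (T/C, transition).
Of the 5 differences, 3 transitions and 2 transversions over 32 sites: P = 3/32 = 0.093750, Q = 2/32 = 0.062500.
d = −0.5·ln(0.750000) − 0.25·ln(0.875000) = −0.5·(-0.287682) − 0.25·(-0.133531) = 0.1772.

0.1772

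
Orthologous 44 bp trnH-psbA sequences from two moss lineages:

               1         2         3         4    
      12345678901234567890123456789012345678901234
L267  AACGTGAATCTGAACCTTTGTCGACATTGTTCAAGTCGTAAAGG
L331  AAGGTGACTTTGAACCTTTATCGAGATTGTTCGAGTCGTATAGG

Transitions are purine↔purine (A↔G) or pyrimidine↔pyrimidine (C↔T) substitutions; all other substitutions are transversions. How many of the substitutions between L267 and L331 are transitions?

Differing sites — 3:C/G (Tv); 8:A/C (Tv); 10:C/T (Ti); 20:G/A (Ti); 25:C/G (Tv); 33:A/G (Ti); 41:A/T (Tv).
Of the 7 differences, 3 transitions and 4 transversions, so the answer is 3.

3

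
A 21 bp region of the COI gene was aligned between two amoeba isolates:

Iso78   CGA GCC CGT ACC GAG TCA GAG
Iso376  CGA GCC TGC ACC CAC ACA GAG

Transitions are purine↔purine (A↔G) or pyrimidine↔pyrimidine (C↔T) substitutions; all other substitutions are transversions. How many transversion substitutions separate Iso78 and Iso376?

3

Mismatches occur at site 7 (C/T, transition), site 9 (T/C, transition), site 13 (G/C, transversion), site 15 (G/C, transversion), site 16 (T/A, transversion).
Of the 5 differences, 2 transitions and 3 transversions, so the answer is 3.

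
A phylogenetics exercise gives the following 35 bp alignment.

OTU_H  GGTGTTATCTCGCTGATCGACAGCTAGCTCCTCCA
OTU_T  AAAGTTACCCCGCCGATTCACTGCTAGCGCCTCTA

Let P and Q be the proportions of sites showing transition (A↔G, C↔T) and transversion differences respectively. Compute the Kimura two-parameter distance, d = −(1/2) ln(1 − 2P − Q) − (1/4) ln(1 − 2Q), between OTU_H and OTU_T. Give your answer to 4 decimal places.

0.4259

Mismatches occur at site 1 (G↔A, transition), site 2 (G↔A, transition), site 3 (T↔A, transversion), site 8 (T↔C, transition), site 10 (T↔C, transition), site 14 (T↔C, transition), site 18 (C↔T, transition), site 19 (G↔C, transversion), site 22 (A↔T, transversion), site 29 (T↔G, transversion), site 34 (C↔T, transition).
Of the 11 differences, 7 transitions and 4 transversions over 35 sites: P = 7/35 = 0.200000, Q = 4/35 = 0.114286.
d = −0.5·ln(0.485714) − 0.25·ln(0.771428) = −0.5·(-0.722135) − 0.25·(-0.259512) = 0.4259.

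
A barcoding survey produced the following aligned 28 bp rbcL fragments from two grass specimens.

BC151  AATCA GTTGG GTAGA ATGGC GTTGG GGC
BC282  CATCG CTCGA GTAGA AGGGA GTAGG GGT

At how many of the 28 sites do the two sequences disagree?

9

Differing sites — 1:A/C; 5:A/G; 6:G/C; 8:T/C; 10:G/A; 17:T/G; 20:C/A; 23:T/A; 28:C/T.
That gives 9 mismatches out of 28 aligned sites, so the Hamming distance is 9.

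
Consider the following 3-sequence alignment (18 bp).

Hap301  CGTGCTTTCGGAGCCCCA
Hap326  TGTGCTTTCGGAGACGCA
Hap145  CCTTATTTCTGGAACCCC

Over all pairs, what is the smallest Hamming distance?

Pairwise Hamming distances:
  Hap301 vs Hap326: 3
  Hap301 vs Hap145: 8
  Hap326 vs Hap145: 9
The smallest is 3, between Hap301 and Hap326.

3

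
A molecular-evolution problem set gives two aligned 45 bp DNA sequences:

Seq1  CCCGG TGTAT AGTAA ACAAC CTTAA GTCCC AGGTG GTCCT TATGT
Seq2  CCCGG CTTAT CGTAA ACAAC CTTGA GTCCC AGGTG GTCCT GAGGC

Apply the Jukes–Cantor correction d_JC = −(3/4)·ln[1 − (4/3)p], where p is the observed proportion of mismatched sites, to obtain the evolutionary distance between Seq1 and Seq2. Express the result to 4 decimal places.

The sequences differ at positions 6 (T/C), 7 (G/T), 11 (A/C), 24 (A/G), 41 (T/G), 43 (T/G), 45 (T/C).
p = 7/45 = 0.155556.
d = −0.75 · ln(1 − (4/3)·0.155556) = −0.75 · ln(0.792592) = −0.75 · (-0.232447) = 0.1743.

0.1743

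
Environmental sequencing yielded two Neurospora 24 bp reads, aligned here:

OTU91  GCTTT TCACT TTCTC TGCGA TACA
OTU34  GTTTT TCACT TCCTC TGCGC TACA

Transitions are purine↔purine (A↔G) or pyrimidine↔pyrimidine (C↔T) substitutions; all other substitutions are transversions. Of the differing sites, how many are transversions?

Mismatches occur at site 2 (C/T, transition), site 12 (T/C, transition), site 20 (A/C, transversion).
Of the 3 differences, 2 transitions and 1 transversion, so the answer is 1.

1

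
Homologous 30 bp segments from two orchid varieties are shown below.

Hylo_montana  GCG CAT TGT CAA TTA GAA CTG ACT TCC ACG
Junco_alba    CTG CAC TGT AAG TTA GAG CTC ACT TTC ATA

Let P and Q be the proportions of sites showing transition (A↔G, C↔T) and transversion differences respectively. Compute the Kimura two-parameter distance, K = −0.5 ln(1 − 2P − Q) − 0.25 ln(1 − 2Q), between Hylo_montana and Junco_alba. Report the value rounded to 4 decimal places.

Differing sites — 1:G/C (Tv); 2:C/T (Ti); 6:T/C (Ti); 10:C/A (Tv); 12:A/G (Ti); 18:A/G (Ti); 21:G/C (Tv); 26:C/T (Ti); 29:C/T (Ti); 30:G/A (Ti).
Of the 10 differences, 7 transitions and 3 transversions over 30 sites: P = 7/30 = 0.233333, Q = 3/30 = 0.100000.
d = −0.5·ln(0.433334) − 0.25·ln(0.800000) = −0.5·(-0.836246) − 0.25·(-0.223144) = 0.4739.

0.4739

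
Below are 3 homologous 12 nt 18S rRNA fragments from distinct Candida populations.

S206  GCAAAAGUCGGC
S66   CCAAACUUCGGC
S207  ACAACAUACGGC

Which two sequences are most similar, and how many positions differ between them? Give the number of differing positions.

Pairwise Hamming distances:
  S206 vs S66: 3
  S206 vs S207: 4
  S66 vs S207: 4
The smallest is 3, between S206 and S66.

3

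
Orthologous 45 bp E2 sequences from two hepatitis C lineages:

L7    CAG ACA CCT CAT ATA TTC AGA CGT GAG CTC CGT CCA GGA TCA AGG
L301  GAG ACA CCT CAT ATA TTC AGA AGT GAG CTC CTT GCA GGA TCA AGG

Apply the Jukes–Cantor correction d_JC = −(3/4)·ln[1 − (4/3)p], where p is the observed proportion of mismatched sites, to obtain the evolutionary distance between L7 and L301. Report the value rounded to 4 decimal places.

0.0946

Mismatches occur at site 1 (C→G), site 22 (C→A), site 32 (G→T), site 34 (C→G).
p = 4/45 = 0.088889.
d = −0.75 · ln(1 − (4/3)·0.088889) = −0.75 · ln(0.881481) = −0.75 · (-0.126152) = 0.0946.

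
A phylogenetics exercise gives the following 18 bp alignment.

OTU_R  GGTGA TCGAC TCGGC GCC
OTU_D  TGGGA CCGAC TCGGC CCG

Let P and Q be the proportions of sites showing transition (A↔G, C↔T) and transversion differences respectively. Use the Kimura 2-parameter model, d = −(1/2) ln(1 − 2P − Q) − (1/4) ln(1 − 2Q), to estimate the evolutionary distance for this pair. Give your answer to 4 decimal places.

Mismatches occur at site 1 (G→T, transversion), site 3 (T→G, transversion), site 6 (T→C, transition), site 16 (G→C, transversion), site 18 (C→G, transversion).
Of the 5 differences, 1 transition and 4 transversions over 18 sites: P = 1/18 = 0.055556, Q = 4/18 = 0.222222.
d = −0.5·ln(0.666666) − 0.25·ln(0.555556) = −0.5·(-0.405466) − 0.25·(-0.587786) = 0.3497.

0.3497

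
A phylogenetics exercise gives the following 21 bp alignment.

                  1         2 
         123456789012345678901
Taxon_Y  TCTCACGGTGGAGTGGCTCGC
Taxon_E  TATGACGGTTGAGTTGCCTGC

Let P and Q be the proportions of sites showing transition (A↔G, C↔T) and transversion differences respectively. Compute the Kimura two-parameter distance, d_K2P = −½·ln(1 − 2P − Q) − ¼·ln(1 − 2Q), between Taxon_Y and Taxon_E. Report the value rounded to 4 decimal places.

0.3597

The sequences differ at positions 2 (C/A, transversion), 4 (C/G, transversion), 10 (G/T, transversion), 15 (G/T, transversion), 18 (T/C, transition), 19 (C/T, transition).
Of the 6 differences, 2 transitions and 4 transversions over 21 sites: P = 2/21 = 0.095238, Q = 4/21 = 0.190476.
d = −0.5·ln(0.619048) − 0.25·ln(0.619048) = −0.5·(-0.479572) − 0.25·(-0.479572) = 0.3597.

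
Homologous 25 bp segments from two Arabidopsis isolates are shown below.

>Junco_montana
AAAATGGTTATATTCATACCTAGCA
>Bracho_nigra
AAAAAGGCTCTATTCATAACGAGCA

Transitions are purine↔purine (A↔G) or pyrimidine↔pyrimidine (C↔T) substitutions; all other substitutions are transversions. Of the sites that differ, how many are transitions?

1

Differing sites — 5:T/A (Tv); 8:T/C (Ti); 10:A/C (Tv); 19:C/A (Tv); 21:T/G (Tv).
Of the 5 differences, 1 transition and 4 transversions, so the answer is 1.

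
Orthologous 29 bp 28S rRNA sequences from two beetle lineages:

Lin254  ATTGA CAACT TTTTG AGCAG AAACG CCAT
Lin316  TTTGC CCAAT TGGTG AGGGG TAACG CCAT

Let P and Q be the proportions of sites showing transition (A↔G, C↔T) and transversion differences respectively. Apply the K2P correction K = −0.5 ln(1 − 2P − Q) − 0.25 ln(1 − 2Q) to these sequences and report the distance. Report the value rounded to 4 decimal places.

Mismatches occur at site 1 (A/T, transversion), site 5 (A/C, transversion), site 7 (A/C, transversion), site 9 (C/A, transversion), site 12 (T/G, transversion), site 13 (T/G, transversion), site 18 (C/G, transversion), site 19 (A/G, transition), site 21 (A/T, transversion).
Of the 9 differences, 1 transition and 8 transversions over 29 sites: P = 1/29 = 0.034483, Q = 8/29 = 0.275862.
d = −0.5·ln(0.655172) − 0.25·ln(0.448276) = −0.5·(-0.422857) − 0.25·(-0.802346) = 0.4120.

0.4120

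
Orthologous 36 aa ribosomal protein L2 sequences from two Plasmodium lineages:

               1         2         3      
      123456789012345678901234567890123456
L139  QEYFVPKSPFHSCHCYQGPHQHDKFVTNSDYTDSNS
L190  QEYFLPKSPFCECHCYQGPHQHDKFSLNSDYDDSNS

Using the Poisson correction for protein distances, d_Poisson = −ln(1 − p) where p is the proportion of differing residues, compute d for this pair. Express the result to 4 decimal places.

The sequences differ at positions 5 (V/L), 11 (H/C), 12 (S/E), 26 (V/S), 27 (T/L), 32 (T/D).
p = 6/36 = 0.166667.
d = −ln(1 − 0.166667) = −ln(0.833333) = 0.1823.

0.1823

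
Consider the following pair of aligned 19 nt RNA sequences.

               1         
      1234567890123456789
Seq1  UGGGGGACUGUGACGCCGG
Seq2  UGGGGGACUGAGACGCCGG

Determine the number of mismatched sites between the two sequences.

A single mismatch occurs at site 11 (U↔A).
That gives 1 mismatch out of 19 aligned sites, so the Hamming distance is 1.

1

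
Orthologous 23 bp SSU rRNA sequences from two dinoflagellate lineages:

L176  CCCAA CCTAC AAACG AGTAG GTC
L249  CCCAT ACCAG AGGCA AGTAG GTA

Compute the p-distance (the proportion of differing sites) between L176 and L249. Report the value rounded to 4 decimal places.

0.3478

Differing sites — 5:A/T; 6:C/A; 8:T/C; 10:C/G; 12:A/G; 13:A/G; 15:G/A; 23:C/A.
There are 8 differences over 23 sites, so p = 8/23 = 0.3478.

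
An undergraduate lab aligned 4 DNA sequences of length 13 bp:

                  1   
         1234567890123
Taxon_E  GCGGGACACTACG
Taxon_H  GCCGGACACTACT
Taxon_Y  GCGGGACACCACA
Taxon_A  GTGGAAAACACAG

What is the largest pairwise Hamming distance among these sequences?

Pairwise Hamming distances:
  Taxon_E vs Taxon_H: 2
  Taxon_E vs Taxon_Y: 2
  Taxon_E vs Taxon_A: 6
  Taxon_H vs Taxon_Y: 3
  Taxon_H vs Taxon_A: 8
  Taxon_Y vs Taxon_A: 7
The largest is 8, between Taxon_H and Taxon_A.

8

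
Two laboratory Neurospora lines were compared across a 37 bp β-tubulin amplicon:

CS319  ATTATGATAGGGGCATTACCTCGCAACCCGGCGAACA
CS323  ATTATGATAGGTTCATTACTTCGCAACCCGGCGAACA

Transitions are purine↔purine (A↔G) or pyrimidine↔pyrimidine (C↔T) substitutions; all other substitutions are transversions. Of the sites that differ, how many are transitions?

Differing sites — 12:G/T (Tv); 13:G/T (Tv); 20:C/T (Ti).
Of the 3 differences, 1 transition and 2 transversions, so the answer is 1.

1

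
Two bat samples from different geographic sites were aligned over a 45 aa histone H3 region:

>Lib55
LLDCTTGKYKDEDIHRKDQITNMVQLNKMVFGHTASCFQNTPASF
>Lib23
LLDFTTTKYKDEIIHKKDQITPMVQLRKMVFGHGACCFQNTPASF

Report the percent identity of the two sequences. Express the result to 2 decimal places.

Mismatches occur at site 4 (C→F), site 7 (G→T), site 13 (D→I), site 16 (R→K), site 22 (N→P), site 27 (N→R), site 34 (T→G), site 36 (S→C).
37 of the 45 sites match, so the percent identity is 37/45 × 100 = 82.22%.

82.22%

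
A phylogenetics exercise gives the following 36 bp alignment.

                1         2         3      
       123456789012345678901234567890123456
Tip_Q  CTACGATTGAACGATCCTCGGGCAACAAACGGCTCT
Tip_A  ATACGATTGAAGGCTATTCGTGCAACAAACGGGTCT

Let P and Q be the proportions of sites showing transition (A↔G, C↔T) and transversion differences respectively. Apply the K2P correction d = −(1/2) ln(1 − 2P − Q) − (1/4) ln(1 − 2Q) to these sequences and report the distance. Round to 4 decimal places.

The sequences differ at positions 1 (C/A, transversion), 12 (C/G, transversion), 14 (A/C, transversion), 16 (C/A, transversion), 17 (C/T, transition), 21 (G/T, transversion), 33 (C/G, transversion).
Of the 7 differences, 1 transition and 6 transversions over 36 sites: P = 1/36 = 0.027778, Q = 6/36 = 0.166667.
d = −0.5·ln(0.777777) − 0.25·ln(0.666666) = −0.5·(-0.251315) − 0.25·(-0.405466) = 0.2270.

0.2270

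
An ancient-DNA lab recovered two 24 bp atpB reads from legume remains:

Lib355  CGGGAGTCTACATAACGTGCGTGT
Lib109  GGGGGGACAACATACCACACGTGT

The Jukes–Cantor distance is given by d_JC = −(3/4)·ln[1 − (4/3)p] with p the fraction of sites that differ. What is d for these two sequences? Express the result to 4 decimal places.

Differing sites — 1:C/G; 5:A/G; 7:T/A; 9:T/A; 15:A/C; 17:G/A; 18:T/C; 19:G/A.
p = 8/24 = 0.333333.
d = −0.75 · ln(1 − (4/3)·0.333333) = −0.75 · ln(0.555556) = −0.75 · (-0.587786) = 0.4408.

0.4408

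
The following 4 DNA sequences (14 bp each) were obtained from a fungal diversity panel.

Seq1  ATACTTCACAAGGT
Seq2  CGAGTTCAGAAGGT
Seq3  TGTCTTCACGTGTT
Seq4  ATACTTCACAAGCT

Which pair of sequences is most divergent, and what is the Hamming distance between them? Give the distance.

7

Pairwise Hamming distances:
  Seq1 vs Seq2: 4
  Seq1 vs Seq3: 6
  Seq1 vs Seq4: 1
  Seq2 vs Seq3: 7
  Seq2 vs Seq4: 5
  Seq3 vs Seq4: 6
The largest is 7, between Seq2 and Seq3.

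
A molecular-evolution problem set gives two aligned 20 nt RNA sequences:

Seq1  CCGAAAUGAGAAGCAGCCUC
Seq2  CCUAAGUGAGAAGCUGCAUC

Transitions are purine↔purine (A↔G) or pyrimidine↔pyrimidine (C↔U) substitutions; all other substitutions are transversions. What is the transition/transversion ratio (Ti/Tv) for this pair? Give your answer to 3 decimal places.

Differing sites — 3:G/U (Tv); 6:A/G (Ti); 15:A/U (Tv); 18:C/A (Tv).
Of the 4 differences, 1 transition and 3 transversions, so Ti/Tv = 1/3 = 0.333.

0.333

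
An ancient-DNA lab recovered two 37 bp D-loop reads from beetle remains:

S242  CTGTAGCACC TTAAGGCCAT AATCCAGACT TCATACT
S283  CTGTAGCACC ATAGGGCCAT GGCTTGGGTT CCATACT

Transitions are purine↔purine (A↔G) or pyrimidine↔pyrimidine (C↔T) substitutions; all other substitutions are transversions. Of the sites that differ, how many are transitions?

Mismatches occur at site 11 (T↔A, transversion), site 14 (A↔G, transition), site 21 (A↔G, transition), site 22 (A↔G, transition), site 23 (T↔C, transition), site 24 (C↔T, transition), site 25 (C↔T, transition), site 26 (A↔G, transition), site 28 (A↔G, transition), site 29 (C↔T, transition), site 31 (T↔C, transition).
Of the 11 differences, 10 transitions and 1 transversion, so the answer is 10.

10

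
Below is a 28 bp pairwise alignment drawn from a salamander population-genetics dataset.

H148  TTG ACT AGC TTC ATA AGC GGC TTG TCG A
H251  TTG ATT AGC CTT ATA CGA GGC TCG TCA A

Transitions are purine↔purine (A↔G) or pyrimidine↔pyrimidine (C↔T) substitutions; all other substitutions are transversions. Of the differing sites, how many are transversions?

Mismatches occur at site 5 (C/T, transition), site 10 (T/C, transition), site 12 (C/T, transition), site 16 (A/C, transversion), site 18 (C/A, transversion), site 23 (T/C, transition), site 27 (G/A, transition).
Of the 7 differences, 5 transitions and 2 transversions, so the answer is 2.

2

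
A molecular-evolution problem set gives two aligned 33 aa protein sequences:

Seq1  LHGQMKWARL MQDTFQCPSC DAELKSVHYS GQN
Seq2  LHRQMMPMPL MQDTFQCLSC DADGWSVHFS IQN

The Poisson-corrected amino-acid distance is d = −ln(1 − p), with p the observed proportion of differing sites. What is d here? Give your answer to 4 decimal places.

0.4055

Differing sites — 3:G/R; 6:K/M; 7:W/P; 8:A/M; 9:R/P; 18:P/L; 23:E/D; 24:L/G; 25:K/W; 29:Y/F; 31:G/I.
p = 11/33 = 0.333333.
d = −ln(1 − 0.333333) = −ln(0.666667) = 0.4055.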